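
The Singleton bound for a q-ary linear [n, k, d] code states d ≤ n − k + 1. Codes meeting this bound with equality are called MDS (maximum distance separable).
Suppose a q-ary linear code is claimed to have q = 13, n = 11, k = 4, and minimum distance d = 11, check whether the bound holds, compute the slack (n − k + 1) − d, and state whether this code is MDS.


Singleton RHS = n − k + 1 = 8, slack = -3, bound violated (no such code; not MDS).

Singleton bound: d ≤ n − k + 1.
Here n = 11, k = 4, so n − k + 1 = 8.
Given d = 11, check d ≤ 8: NO.
Slack = (n − k + 1) − d = -3.
The slack is negative: d = 11 exceeds n − k + 1 = 8 by 3, so the Singleton bound is violated and no linear [11, 4, 11]_13 code can exist. In particular it is not MDS (MDS requires d = n − k + 1 exactly).
Description: the claimed parameters are [11, 4, 11]_13; such a code would be impossible (violates the Singleton bound).


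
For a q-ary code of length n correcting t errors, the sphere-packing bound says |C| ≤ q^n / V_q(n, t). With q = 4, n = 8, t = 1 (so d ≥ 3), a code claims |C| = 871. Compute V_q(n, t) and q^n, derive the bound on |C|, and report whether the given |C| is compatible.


V_q(n, t) = 25, q^n = 65536, Hamming bound = 2621, |C| = 871 ≤ bound (satisfied).

Step 1: Compute V_q(n, t) = Σ_{j=0}^1 C(n, j) (q−1)^j.
  j = 0: C(8,0)·(3)^0 = 1·1 = 1.
  j = 1: C(8,1)·(3)^1 = 8·3 = 24.
  V_q(n, t) = 1 + 24 = 25.
Step 2: q^n = 4^8 = 65536.
Step 3: Hamming bound ⌊q^n / V_q(n,t)⌋ = ⌊65536/25⌋ = 2621.
Step 4: Compare |C| = 871 to 2621: satisfied.
The claimed |C| lies below the Hamming bound.


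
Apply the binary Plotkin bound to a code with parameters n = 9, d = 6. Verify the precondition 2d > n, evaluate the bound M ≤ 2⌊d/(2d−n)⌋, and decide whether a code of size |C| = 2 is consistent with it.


Plotkin bound M ≤ 4; given |C| = 2 ≤ bound (satisfied).

Check applicability: 2d = 12, n = 9.
2d − n = 3 > 0, so Plotkin applies.
Compute d/(2d−n) = 6/3 ≈ 2.0000.
⌊d/(2d−n)⌋ = 2.
Plotkin bound: M ≤ 2·2 = 4.
Given |C| = 2, check: satisfied.
This |C| is below the Plotkin bound.


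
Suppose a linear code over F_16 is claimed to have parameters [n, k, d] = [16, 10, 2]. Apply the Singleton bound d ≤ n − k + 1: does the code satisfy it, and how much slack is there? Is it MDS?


Singleton RHS = n − k + 1 = 7, slack = 5, bound satisfied, not MDS.

Singleton bound: d ≤ n − k + 1.
Here n = 16, k = 10, so n − k + 1 = 7.
Given d = 2, check d ≤ 7: YES.
Slack = (n − k + 1) − d = 5.
The code is NOT MDS (slack = 5 > 0).
Description: the claimed parameters are [16, 10, 2]_16; such a code would be non-MDS.


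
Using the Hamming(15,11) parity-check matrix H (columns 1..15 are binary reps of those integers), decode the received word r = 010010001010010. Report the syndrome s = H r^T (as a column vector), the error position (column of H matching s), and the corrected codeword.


s = (1, 0, 1, 1)^T, error position = 11, corrected codeword c = 010010001000010

Compute s = H r^T mod 2 one row at a time:
  s_1 = 0 + 1 + 0 + 1 + 0 + 0 + 1 + 0 = 3 ≡ 1 (mod 2).
  s_2 = 0 + 1 + 0 + 0 + 0 + 0 + 1 + 0 = 2 ≡ 0 (mod 2).
  s_3 = 1 + 0 + 0 + 0 + 0 + 1 + 1 + 0 = 3 ≡ 1 (mod 2).
  s_4 = 0 + 0 + 1 + 0 + 1 + 1 + 0 + 0 = 3 ≡ 1 (mod 2).
s = (1, 0, 1, 1)^T — this equals column 11 of H (binary 1011), so error is at position 11.
Correct: flip bit 11 of r = 010010001010010 to get c = 010010001000010.


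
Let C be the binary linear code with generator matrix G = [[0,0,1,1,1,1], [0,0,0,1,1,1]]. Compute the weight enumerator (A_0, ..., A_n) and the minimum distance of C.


Weight distribution: A_0 = 1, A_1 = 1, A_3 = 1, A_4 = 1. Minimum distance d = 1.

Enumerate all 2^2 = 4 messages m ∈ F_2^2.
For each, compute codeword c = mG in F_2^6, then tally its weight.
  m = 00 → c = 000000, weight = 0.
  m = 10 → c = 001111, weight = 4.
  m = 01 → c = 000111, weight = 3.
  m = 11 → c = 001000, weight = 1.
Tally weights:
  weight 0: 1 codewords.
  weight 1: 1 codewords.
  weight 3: 1 codewords.
  weight 4: 1 codewords.
Minimum distance d = smallest w > 0 with A_w > 0 = 1.
Sanity: Σ A_w = 4 = 2^2 = 4 ✓.


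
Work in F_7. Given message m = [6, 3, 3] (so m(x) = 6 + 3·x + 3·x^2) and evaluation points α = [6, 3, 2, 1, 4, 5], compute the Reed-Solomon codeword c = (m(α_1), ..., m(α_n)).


c = [6, 0, 3, 5, 3, 5]

Message polynomial: m(x) = 6 + 3·x + 3·x^2 (mod 7).
For each evaluation point α_i, compute m(α_i) mod 7:
  α_1 = 6: Horner steps 3 → 0 → 6, so m(6) = 6.
  α_2 = 3: Horner steps 3 → 5 → 0, so m(3) = 0.
  α_3 = 2: Horner steps 3 → 2 → 3, so m(2) = 3.
  α_4 = 1: Horner steps 3 → 6 → 5, so m(1) = 5.
  α_5 = 4: Horner steps 3 → 1 → 3, so m(4) = 3.
  α_6 = 5: Horner steps 3 → 4 → 5, so m(5) = 5.
Codeword c = [6, 0, 3, 5, 3, 5] ∈ F_7^6.


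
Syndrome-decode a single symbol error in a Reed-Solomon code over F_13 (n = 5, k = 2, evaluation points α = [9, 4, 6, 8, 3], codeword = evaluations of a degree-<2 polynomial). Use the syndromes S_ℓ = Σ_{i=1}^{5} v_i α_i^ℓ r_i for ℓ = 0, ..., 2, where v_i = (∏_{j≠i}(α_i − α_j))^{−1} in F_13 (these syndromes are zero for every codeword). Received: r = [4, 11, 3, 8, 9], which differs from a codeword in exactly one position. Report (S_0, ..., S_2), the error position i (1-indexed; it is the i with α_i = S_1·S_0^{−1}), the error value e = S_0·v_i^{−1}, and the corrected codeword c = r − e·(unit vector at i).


S = (6, 5, 2), error at position 5, error magnitude e = 7, c = [4, 11, 3, 8, 2].

Step 1: column multipliers v_i = (∏_{j≠i}(α_i − α_j))^{−1} mod 13.
  i = 1 (α = 9): (9−4)(9−6)(9−8)(9−3) = 5·3·1·6 = 90 ≡ 12, so v_1 = 12^{−1} = 12 (mod 13).
  i = 2 (α = 4): (4−9)(4−6)(4−8)(4−3) = (−5)·(−2)·(−4)·1 = −40 ≡ 12, so v_2 = 12^{−1} = 12 (mod 13).
  i = 3 (α = 6): (6−9)(6−4)(6−8)(6−3) = (−3)·2·(−2)·3 = 36 ≡ 10, so v_3 = 10^{−1} = 4 (mod 13).
  i = 4 (α = 8): (8−9)(8−4)(8−6)(8−3) = (−1)·4·2·5 = −40 ≡ 12, so v_4 = 12^{−1} = 12 (mod 13).
  i = 5 (α = 3): (3−9)(3−4)(3−6)(3−8) = (−6)·(−1)·(−3)·(−5) = 90 ≡ 12, so v_5 = 12^{−1} = 12 (mod 13).
  v = [12, 12, 4, 12, 12].
Step 2: syndromes of r = [4, 11, 3, 8, 9] (all sums mod 13).
  S_0 = Σ v_i r_i = 12·4 + 12·11 + 4·3 + 12·8 + 12·9 = 396 ≡ 6.
  S_1 = Σ v_i α_i r_i = 12·9·4 + 12·4·11 + 4·6·3 + 12·8·8 + 12·3·9 = 2124 ≡ 5.
  α_i^2 mod 13 = [3, 3, 10, 12, 9].
  S_2 = Σ v_i α_i^2 r_i = 12·3·4 + 12·3·11 + 4·10·3 + 12·12·8 + 12·9·9 = 2784 ≡ 2.
  S = (6, 5, 2) ≠ 0, so r is not a codeword (an error is present).
Step 3: locate the error. For a single error e at position i, S_ℓ = v_i·e·α_i^ℓ, so α_err = S_1/S_0.
  S_0^{−1} = 6^{−1} = 11 (mod 13), so α_err = 5·11 = 55 ≡ 3 = α_5. Error position i = 5.
  Consistency check: S_2/S_1 = 2·8 = 16 ≡ 3 = α_err ✓ (single-error assumption holds).
Step 4: error magnitude e = S_0/v_5 = S_0·∏_{j≠5}(α_5 − α_j) = 6·12 = 72 ≡ 7 (mod 13).
Step 5: correct position 5: c_5 = r_5 − e = 9 − 7 ≡ 2 (mod 13). Hence c = [4, 11, 3, 8, 2].
  Check: interpolating c through the α_i gives m(x) = 1 + 9·x (degree < 2) with m(α_i) = c_i for every i, so c is indeed a codeword.


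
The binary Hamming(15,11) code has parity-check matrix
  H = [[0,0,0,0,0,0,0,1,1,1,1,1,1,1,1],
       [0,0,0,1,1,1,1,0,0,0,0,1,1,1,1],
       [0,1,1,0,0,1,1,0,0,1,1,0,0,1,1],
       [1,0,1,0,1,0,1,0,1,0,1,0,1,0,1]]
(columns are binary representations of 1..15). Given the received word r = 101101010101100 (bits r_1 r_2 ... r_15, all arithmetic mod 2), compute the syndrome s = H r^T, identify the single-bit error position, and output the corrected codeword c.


s = (0, 0, 1, 1)^T, error position = 3, corrected codeword c = 100101010101100

Compute s = H r^T mod 2 one row at a time:
  s_1 = 1 + 0 + 1 + 0 + 1 + 1 + 0 + 0 = 4 ≡ 0 (mod 2).
  s_2 = 1 + 0 + 1 + 0 + 1 + 1 + 0 + 0 = 4 ≡ 0 (mod 2).
  s_3 = 0 + 1 + 1 + 0 + 1 + 0 + 0 + 0 = 3 ≡ 1 (mod 2).
  s_4 = 1 + 1 + 0 + 0 + 0 + 0 + 1 + 0 = 3 ≡ 1 (mod 2).
s = (0, 0, 1, 1)^T — this equals column 3 of H (binary 0011), so error is at position 3.
Correct: flip bit 3 of r = 101101010101100 to get c = 100101010101100.


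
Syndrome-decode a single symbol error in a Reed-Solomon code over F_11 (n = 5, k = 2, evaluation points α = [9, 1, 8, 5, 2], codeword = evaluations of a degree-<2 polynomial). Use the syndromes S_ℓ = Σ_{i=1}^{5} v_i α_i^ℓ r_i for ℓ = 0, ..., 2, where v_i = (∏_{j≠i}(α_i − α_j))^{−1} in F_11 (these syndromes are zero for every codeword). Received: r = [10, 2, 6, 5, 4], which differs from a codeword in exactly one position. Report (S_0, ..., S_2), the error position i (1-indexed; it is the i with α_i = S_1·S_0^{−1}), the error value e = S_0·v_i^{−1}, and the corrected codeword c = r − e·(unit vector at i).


S = (6, 6, 6), error at position 2, error magnitude e = 2, c = [10, 0, 6, 5, 4].

Step 1: column multipliers v_i = (∏_{j≠i}(α_i − α_j))^{−1} mod 11.
  i = 1 (α = 9): (9−1)(9−8)(9−5)(9−2) = 8·1·4·7 = 224 ≡ 4, so v_1 = 4^{−1} = 3 (mod 11).
  i = 2 (α = 1): (1−9)(1−8)(1−5)(1−2) = (−8)·(−7)·(−4)·(−1) = 224 ≡ 4, so v_2 = 4^{−1} = 3 (mod 11).
  i = 3 (α = 8): (8−9)(8−1)(8−5)(8−2) = (−1)·7·3·6 = −126 ≡ 6, so v_3 = 6^{−1} = 2 (mod 11).
  i = 4 (α = 5): (5−9)(5−1)(5−8)(5−2) = (−4)·4·(−3)·3 = 144 ≡ 1, so v_4 = 1^{−1} = 1 (mod 11).
  i = 5 (α = 2): (2−9)(2−1)(2−8)(2−5) = (−7)·1·(−6)·(−3) = −126 ≡ 6, so v_5 = 6^{−1} = 2 (mod 11).
  v = [3, 3, 2, 1, 2].
Step 2: syndromes of r = [10, 2, 6, 5, 4] (all sums mod 11).
  S_0 = Σ v_i r_i = 3·10 + 3·2 + 2·6 + 1·5 + 2·4 = 61 ≡ 6.
  S_1 = Σ v_i α_i r_i = 3·9·10 + 3·1·2 + 2·8·6 + 1·5·5 + 2·2·4 = 413 ≡ 6.
  α_i^2 mod 11 = [4, 1, 9, 3, 4].
  S_2 = Σ v_i α_i^2 r_i = 3·4·10 + 3·1·2 + 2·9·6 + 1·3·5 + 2·4·4 = 281 ≡ 6.
  S = (6, 6, 6) ≠ 0, so r is not a codeword (an error is present).
Step 3: locate the error. For a single error e at position i, S_ℓ = v_i·e·α_i^ℓ, so α_err = S_1/S_0.
  S_0^{−1} = 6^{−1} = 2 (mod 11), so α_err = 6·2 = 12 ≡ 1 = α_2. Error position i = 2.
  Consistency check: S_2/S_1 = 6·2 = 12 ≡ 1 = α_err ✓ (single-error assumption holds).
Step 4: error magnitude e = S_0/v_2 = S_0·∏_{j≠2}(α_2 − α_j) = 6·4 = 24 ≡ 2 (mod 11).
Step 5: correct position 2: c_2 = r_2 − e = 2 − 2 ≡ 0 (mod 11). Hence c = [10, 0, 6, 5, 4].
  Check: interpolating c through the α_i gives m(x) = 7 + 4·x (degree < 2) with m(α_i) = c_i for every i, so c is indeed a codeword.


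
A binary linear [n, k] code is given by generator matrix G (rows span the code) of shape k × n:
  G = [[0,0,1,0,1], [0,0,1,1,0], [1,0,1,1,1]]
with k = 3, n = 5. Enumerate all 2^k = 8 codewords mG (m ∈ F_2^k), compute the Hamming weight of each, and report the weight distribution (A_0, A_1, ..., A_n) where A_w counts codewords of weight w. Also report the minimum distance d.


Weight distribution: A_0 = 1, A_2 = 6, A_4 = 1. Minimum distance d = 2.

Enumerate all 2^3 = 8 messages m ∈ F_2^3.
For each, compute codeword c = mG in F_2^5, then tally its weight.
  m = 000 → c = 00000, weight = 0.
  m = 100 → c = 00101, weight = 2.
  m = 010 → c = 00110, weight = 2.
  m = 110 → c = 00011, weight = 2.
  m = 001 → c = 10111, weight = 4.
  m = 101 → c = 10010, weight = 2.
  m = 011 → c = 10001, weight = 2.
  m = 111 → c = 10100, weight = 2.
Tally weights:
  weight 0: 1 codewords.
  weight 2: 6 codewords.
  weight 4: 1 codewords.
Minimum distance d = smallest w > 0 with A_w > 0 = 2.
Sanity: Σ A_w = 8 = 2^3 = 8 ✓.


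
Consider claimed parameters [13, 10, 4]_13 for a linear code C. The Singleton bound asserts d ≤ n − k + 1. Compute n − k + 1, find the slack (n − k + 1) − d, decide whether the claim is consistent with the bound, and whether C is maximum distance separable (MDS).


Singleton RHS = n − k + 1 = 4, slack = 0, bound satisfied, MDS.

Singleton bound: d ≤ n − k + 1.
Here n = 13, k = 10, so n − k + 1 = 4.
Given d = 4, check d ≤ 4: YES.
Slack = (n − k + 1) − d = 0.
The code is MDS (slack = 0).
Description: the claimed parameters are [13, 10, 4]_13; such a code would be MDS (meets Singleton bound).


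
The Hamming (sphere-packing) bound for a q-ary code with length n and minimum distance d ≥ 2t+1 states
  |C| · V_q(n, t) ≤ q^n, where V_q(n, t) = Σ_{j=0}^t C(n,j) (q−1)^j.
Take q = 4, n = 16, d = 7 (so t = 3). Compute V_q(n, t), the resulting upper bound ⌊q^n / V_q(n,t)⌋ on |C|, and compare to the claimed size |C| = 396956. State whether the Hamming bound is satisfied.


V_q(n, t) = 16249, q^n = 4294967296, Hamming bound = 264321, |C| = 396956 > bound (violated).

Step 1: Compute V_q(n, t) = Σ_{j=0}^3 C(n, j) (q−1)^j.
  j = 0: C(16,0)·(3)^0 = 1·1 = 1.
  j = 1: C(16,1)·(3)^1 = 16·3 = 48.
  j = 2: C(16,2)·(3)^2 = 120·9 = 1080.
  j = 3: C(16,3)·(3)^3 = 560·27 = 15120.
  V_q(n, t) = 1 + 48 + 1080 + 15120 = 16249.
Step 2: q^n = 4^16 = 4294967296.
Step 3: Hamming bound ⌊q^n / V_q(n,t)⌋ = ⌊4294967296/16249⌋ = 264321.
Step 4: Compare |C| = 396956 to 264321: violated.
The claimed |C| lies above the Hamming bound, so no 4-ary code of length 16 with d ≥ 7 can have 396956 codewords.


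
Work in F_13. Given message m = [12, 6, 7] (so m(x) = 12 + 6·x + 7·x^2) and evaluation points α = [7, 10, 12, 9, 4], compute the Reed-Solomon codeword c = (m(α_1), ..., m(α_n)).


c = [7, 5, 0, 9, 5]

Message polynomial: m(x) = 12 + 6·x + 7·x^2 (mod 13).
For each evaluation point α_i, compute m(α_i) mod 13:
  α_1 = 7: Horner steps 7 → 3 → 7, so m(7) = 7.
  α_2 = 10: Horner steps 7 → 11 → 5, so m(10) = 5.
  α_3 = 12: Horner steps 7 → 12 → 0, so m(12) = 0.
  α_4 = 9: Horner steps 7 → 4 → 9, so m(9) = 9.
  α_5 = 4: Horner steps 7 → 8 → 5, so m(4) = 5.
Codeword c = [7, 5, 0, 9, 5] ∈ F_13^5.


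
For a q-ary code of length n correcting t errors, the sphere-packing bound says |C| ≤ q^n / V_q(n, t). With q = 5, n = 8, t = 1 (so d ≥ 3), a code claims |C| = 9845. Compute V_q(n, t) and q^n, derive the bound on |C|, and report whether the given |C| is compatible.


V_q(n, t) = 33, q^n = 390625, Hamming bound = 11837, |C| = 9845 ≤ bound (satisfied).

Step 1: Compute V_q(n, t) = Σ_{j=0}^1 C(n, j) (q−1)^j.
  j = 0: C(8,0)·(4)^0 = 1·1 = 1.
  j = 1: C(8,1)·(4)^1 = 8·4 = 32.
  V_q(n, t) = 1 + 32 = 33.
Step 2: q^n = 5^8 = 390625.
Step 3: Hamming bound ⌊q^n / V_q(n,t)⌋ = ⌊390625/33⌋ = 11837.
Step 4: Compare |C| = 9845 to 11837: satisfied.
The claimed |C| lies below the Hamming bound.


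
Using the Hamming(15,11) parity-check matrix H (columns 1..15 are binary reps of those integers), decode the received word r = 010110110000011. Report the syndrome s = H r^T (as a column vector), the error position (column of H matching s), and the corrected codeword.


s = (1, 1, 0, 1)^T, error position = 13, corrected codeword c = 010110110000111

Compute s = H r^T mod 2 one row at a time:
  s_1 = 1 + 0 + 0 + 0 + 0 + 0 + 1 + 1 = 3 ≡ 1 (mod 2).
  s_2 = 1 + 1 + 0 + 1 + 0 + 0 + 1 + 1 = 5 ≡ 1 (mod 2).
  s_3 = 1 + 0 + 0 + 1 + 0 + 0 + 1 + 1 = 4 ≡ 0 (mod 2).
  s_4 = 0 + 0 + 1 + 1 + 0 + 0 + 0 + 1 = 3 ≡ 1 (mod 2).
s = (1, 1, 0, 1)^T — this equals column 13 of H (binary 1101), so error is at position 13.
Correct: flip bit 13 of r = 010110110000011 to get c = 010110110000111.


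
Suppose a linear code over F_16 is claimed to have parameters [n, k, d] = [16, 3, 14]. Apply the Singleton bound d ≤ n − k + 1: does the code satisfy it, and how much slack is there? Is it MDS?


Singleton RHS = n − k + 1 = 14, slack = 0, bound satisfied, MDS.

Singleton bound: d ≤ n − k + 1.
Here n = 16, k = 3, so n − k + 1 = 14.
Given d = 14, check d ≤ 14: YES.
Slack = (n − k + 1) − d = 0.
The code is MDS (slack = 0).
Description: the claimed parameters are [16, 3, 14]_16; such a code would be MDS (meets Singleton bound).


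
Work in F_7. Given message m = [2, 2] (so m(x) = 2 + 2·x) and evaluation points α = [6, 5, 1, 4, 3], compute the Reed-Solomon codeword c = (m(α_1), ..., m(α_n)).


c = [0, 5, 4, 3, 1]

Message polynomial: m(x) = 2 + 2·x (mod 7).
For each evaluation point α_i, compute m(α_i) mod 7:
  α_1 = 6: Horner steps 2 → 0, so m(6) = 0.
  α_2 = 5: Horner steps 2 → 5, so m(5) = 5.
  α_3 = 1: Horner steps 2 → 4, so m(1) = 4.
  α_4 = 4: Horner steps 2 → 3, so m(4) = 3.
  α_5 = 3: Horner steps 2 → 1, so m(3) = 1.
Codeword c = [0, 5, 4, 3, 1] ∈ F_7^5.


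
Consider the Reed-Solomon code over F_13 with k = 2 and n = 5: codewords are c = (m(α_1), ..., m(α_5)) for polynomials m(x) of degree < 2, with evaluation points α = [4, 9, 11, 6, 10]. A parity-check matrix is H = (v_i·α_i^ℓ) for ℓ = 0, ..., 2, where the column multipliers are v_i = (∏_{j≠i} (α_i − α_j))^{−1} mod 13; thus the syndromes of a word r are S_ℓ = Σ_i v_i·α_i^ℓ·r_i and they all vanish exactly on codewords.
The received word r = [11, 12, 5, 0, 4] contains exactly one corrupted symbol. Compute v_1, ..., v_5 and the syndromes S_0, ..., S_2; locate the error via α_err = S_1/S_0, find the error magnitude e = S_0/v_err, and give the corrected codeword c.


S = (12, 4, 10), error at position 2, error magnitude e = 9, c = [11, 3, 5, 0, 4].

Step 1: column multipliers v_i = (∏_{j≠i}(α_i − α_j))^{−1} mod 13.
  i = 1 (α = 4): (4−9)(4−11)(4−6)(4−10) = (−5)·(−7)·(−2)·(−6) = 420 ≡ 4, so v_1 = 4^{−1} = 10 (mod 13).
  i = 2 (α = 9): (9−4)(9−11)(9−6)(9−10) = 5·(−2)·3·(−1) = 30 ≡ 4, so v_2 = 4^{−1} = 10 (mod 13).
  i = 3 (α = 11): (11−4)(11−9)(11−6)(11−10) = 7·2·5·1 = 70 ≡ 5, so v_3 = 5^{−1} = 8 (mod 13).
  i = 4 (α = 6): (6−4)(6−9)(6−11)(6−10) = 2·(−3)·(−5)·(−4) = −120 ≡ 10, so v_4 = 10^{−1} = 4 (mod 13).
  i = 5 (α = 10): (10−4)(10−9)(10−11)(10−6) = 6·1·(−1)·4 = −24 ≡ 2, so v_5 = 2^{−1} = 7 (mod 13).
  v = [10, 10, 8, 4, 7].
Step 2: syndromes of r = [11, 12, 5, 0, 4] (all sums mod 13).
  S_0 = Σ v_i r_i = 10·11 + 10·12 + 8·5 + 4·0 + 7·4 = 298 ≡ 12.
  S_1 = Σ v_i α_i r_i = 10·4·11 + 10·9·12 + 8·11·5 + 4·6·0 + 7·10·4 = 2240 ≡ 4.
  α_i^2 mod 13 = [3, 3, 4, 10, 9].
  S_2 = Σ v_i α_i^2 r_i = 10·3·11 + 10·3·12 + 8·4·5 + 4·10·0 + 7·9·4 = 1102 ≡ 10.
  S = (12, 4, 10) ≠ 0, so r is not a codeword (an error is present).
Step 3: locate the error. For a single error e at position i, S_ℓ = v_i·e·α_i^ℓ, so α_err = S_1/S_0.
  S_0^{−1} = 12^{−1} = 12 (mod 13), so α_err = 4·12 = 48 ≡ 9 = α_2. Error position i = 2.
  Consistency check: S_2/S_1 = 10·10 = 100 ≡ 9 = α_err ✓ (single-error assumption holds).
Step 4: error magnitude e = S_0/v_2 = S_0·∏_{j≠2}(α_2 − α_j) = 12·4 = 48 ≡ 9 (mod 13).
Step 5: correct position 2: c_2 = r_2 − e = 12 − 9 ≡ 3 (mod 13). Hence c = [11, 3, 5, 0, 4].
  Check: interpolating c through the α_i gives m(x) = 7 + 1·x (degree < 2) with m(α_i) = c_i for every i, so c is indeed a codeword.


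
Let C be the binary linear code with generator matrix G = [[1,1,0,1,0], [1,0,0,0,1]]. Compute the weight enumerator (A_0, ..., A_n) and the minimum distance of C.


Weight distribution: A_0 = 1, A_2 = 1, A_3 = 2. Minimum distance d = 2.

Enumerate all 2^2 = 4 messages m ∈ F_2^2.
For each, compute codeword c = mG in F_2^5, then tally its weight.
  m = 00 → c = 00000, weight = 0.
  m = 10 → c = 11010, weight = 3.
  m = 01 → c = 10001, weight = 2.
  m = 11 → c = 01011, weight = 3.
Tally weights:
  weight 0: 1 codewords.
  weight 2: 1 codewords.
  weight 3: 2 codewords.
Minimum distance d = smallest w > 0 with A_w > 0 = 2.
Sanity: Σ A_w = 4 = 2^2 = 4 ✓.


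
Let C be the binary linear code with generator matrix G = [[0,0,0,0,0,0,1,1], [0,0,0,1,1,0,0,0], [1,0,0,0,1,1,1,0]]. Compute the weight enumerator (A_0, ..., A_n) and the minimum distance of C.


Weight distribution: A_0 = 1, A_2 = 2, A_4 = 5. Minimum distance d = 2.

Enumerate all 2^3 = 8 messages m ∈ F_2^3.
For each, compute codeword c = mG in F_2^8, then tally its weight.
  m = 000 → c = 00000000, weight = 0.
  m = 100 → c = 00000011, weight = 2.
  m = 010 → c = 00011000, weight = 2.
  m = 110 → c = 00011011, weight = 4.
  m = 001 → c = 10001110, weight = 4.
  m = 101 → c = 10001101, weight = 4.
  m = 011 → c = 10010110, weight = 4.
  m = 111 → c = 10010101, weight = 4.
Tally weights:
  weight 0: 1 codewords.
  weight 2: 2 codewords.
  weight 4: 5 codewords.
Minimum distance d = smallest w > 0 with A_w > 0 = 2.
Sanity: Σ A_w = 8 = 2^3 = 8 ✓.


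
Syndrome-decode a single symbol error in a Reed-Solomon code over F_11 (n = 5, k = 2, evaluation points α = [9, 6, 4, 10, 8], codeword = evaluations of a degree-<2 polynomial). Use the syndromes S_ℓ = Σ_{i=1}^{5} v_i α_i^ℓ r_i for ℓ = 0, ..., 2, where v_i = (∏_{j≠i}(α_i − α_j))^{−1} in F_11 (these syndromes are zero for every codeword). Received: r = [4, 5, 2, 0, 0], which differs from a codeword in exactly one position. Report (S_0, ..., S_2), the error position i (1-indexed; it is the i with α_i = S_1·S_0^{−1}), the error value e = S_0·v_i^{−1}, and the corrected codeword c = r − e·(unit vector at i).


S = (5, 7, 1), error at position 5, error magnitude e = 3, c = [4, 5, 2, 0, 8].

Step 1: column multipliers v_i = (∏_{j≠i}(α_i − α_j))^{−1} mod 11.
  i = 1 (α = 9): (9−6)(9−4)(9−10)(9−8) = 3·5·(−1)·1 = −15 ≡ 7, so v_1 = 7^{−1} = 8 (mod 11).
  i = 2 (α = 6): (6−9)(6−4)(6−10)(6−8) = (−3)·2·(−4)·(−2) = −48 ≡ 7, so v_2 = 7^{−1} = 8 (mod 11).
  i = 3 (α = 4): (4−9)(4−6)(4−10)(4−8) = (−5)·(−2)·(−6)·(−4) = 240 ≡ 9, so v_3 = 9^{−1} = 5 (mod 11).
  i = 4 (α = 10): (10−9)(10−6)(10−4)(10−8) = 1·4·6·2 = 48 ≡ 4, so v_4 = 4^{−1} = 3 (mod 11).
  i = 5 (α = 8): (8−9)(8−6)(8−4)(8−10) = (−1)·2·4·(−2) = 16 ≡ 5, so v_5 = 5^{−1} = 9 (mod 11).
  v = [8, 8, 5, 3, 9].
Step 2: syndromes of r = [4, 5, 2, 0, 0] (all sums mod 11).
  S_0 = Σ v_i r_i = 8·4 + 8·5 + 5·2 + 3·0 + 9·0 = 82 ≡ 5.
  S_1 = Σ v_i α_i r_i = 8·9·4 + 8·6·5 + 5·4·2 + 3·10·0 + 9·8·0 = 568 ≡ 7.
  α_i^2 mod 11 = [4, 3, 5, 1, 9].
  S_2 = Σ v_i α_i^2 r_i = 8·4·4 + 8·3·5 + 5·5·2 + 3·1·0 + 9·9·0 = 298 ≡ 1.
  S = (5, 7, 1) ≠ 0, so r is not a codeword (an error is present).
Step 3: locate the error. For a single error e at position i, S_ℓ = v_i·e·α_i^ℓ, so α_err = S_1/S_0.
  S_0^{−1} = 5^{−1} = 9 (mod 11), so α_err = 7·9 = 63 ≡ 8 = α_5. Error position i = 5.
  Consistency check: S_2/S_1 = 1·8 = 8 ≡ 8 = α_err ✓ (single-error assumption holds).
Step 4: error magnitude e = S_0/v_5 = S_0·∏_{j≠5}(α_5 − α_j) = 5·5 = 25 ≡ 3 (mod 11).
Step 5: correct position 5: c_5 = r_5 − e = 0 − 3 ≡ 8 (mod 11). Hence c = [4, 5, 2, 0, 8].
  Check: interpolating c through the α_i gives m(x) = 7 + 7·x (degree < 2) with m(α_i) = c_i for every i, so c is indeed a codeword.


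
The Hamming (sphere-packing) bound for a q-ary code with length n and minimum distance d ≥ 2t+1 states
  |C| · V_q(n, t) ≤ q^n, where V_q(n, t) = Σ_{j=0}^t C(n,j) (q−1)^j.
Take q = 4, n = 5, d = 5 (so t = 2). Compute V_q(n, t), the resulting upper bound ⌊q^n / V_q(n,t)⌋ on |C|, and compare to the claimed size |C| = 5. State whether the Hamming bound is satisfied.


V_q(n, t) = 106, q^n = 1024, Hamming bound = 9, |C| = 5 ≤ bound (satisfied).

Step 1: Compute V_q(n, t) = Σ_{j=0}^2 C(n, j) (q−1)^j.
  j = 0: C(5,0)·(3)^0 = 1·1 = 1.
  j = 1: C(5,1)·(3)^1 = 5·3 = 15.
  j = 2: C(5,2)·(3)^2 = 10·9 = 90.
  V_q(n, t) = 1 + 15 + 90 = 106.
Step 2: q^n = 4^5 = 1024.
Step 3: Hamming bound ⌊q^n / V_q(n,t)⌋ = ⌊1024/106⌋ = 9.
Step 4: Compare |C| = 5 to 9: satisfied.
The claimed |C| lies below the Hamming bound.


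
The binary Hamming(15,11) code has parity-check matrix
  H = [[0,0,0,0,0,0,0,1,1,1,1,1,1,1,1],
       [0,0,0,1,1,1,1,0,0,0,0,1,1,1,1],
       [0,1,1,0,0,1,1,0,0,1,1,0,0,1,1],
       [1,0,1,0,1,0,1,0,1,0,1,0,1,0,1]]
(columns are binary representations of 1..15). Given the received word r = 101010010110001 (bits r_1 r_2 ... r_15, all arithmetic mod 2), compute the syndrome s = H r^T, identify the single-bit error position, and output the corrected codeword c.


s = (0, 0, 0, 1)^T, error position = 1, corrected codeword c = 001010010110001

Compute s = H r^T mod 2 one row at a time:
  s_1 = 1 + 0 + 1 + 1 + 0 + 0 + 0 + 1 = 4 ≡ 0 (mod 2).
  s_2 = 0 + 1 + 0 + 0 + 0 + 0 + 0 + 1 = 2 ≡ 0 (mod 2).
  s_3 = 0 + 1 + 0 + 0 + 1 + 1 + 0 + 1 = 4 ≡ 0 (mod 2).
  s_4 = 1 + 1 + 1 + 0 + 0 + 1 + 0 + 1 = 5 ≡ 1 (mod 2).
s = (0, 0, 0, 1)^T — this equals column 1 of H (binary 0001), so error is at position 1.
Correct: flip bit 1 of r = 101010010110001 to get c = 001010010110001.


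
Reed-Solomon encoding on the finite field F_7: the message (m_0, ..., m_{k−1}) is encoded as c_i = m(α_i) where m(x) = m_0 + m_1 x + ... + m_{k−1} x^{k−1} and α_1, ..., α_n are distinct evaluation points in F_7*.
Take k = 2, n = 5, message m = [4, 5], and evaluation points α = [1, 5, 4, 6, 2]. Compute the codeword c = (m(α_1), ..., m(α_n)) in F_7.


c = [2, 1, 3, 6, 0]

Message polynomial: m(x) = 4 + 5·x (mod 7).
For each evaluation point α_i, compute m(α_i) mod 7:
  α_1 = 1: Horner steps 5 → 2, so m(1) = 2.
  α_2 = 5: Horner steps 5 → 1, so m(5) = 1.
  α_3 = 4: Horner steps 5 → 3, so m(4) = 3.
  α_4 = 6: Horner steps 5 → 6, so m(6) = 6.
  α_5 = 2: Horner steps 5 → 0, so m(2) = 0.
Codeword c = [2, 1, 3, 6, 0] ∈ F_7^5.


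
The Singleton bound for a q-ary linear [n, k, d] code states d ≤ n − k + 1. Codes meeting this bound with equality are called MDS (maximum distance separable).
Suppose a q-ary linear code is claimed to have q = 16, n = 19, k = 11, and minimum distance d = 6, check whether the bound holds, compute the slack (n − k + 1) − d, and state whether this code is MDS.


Singleton RHS = n − k + 1 = 9, slack = 3, bound satisfied, not MDS.

Singleton bound: d ≤ n − k + 1.
Here n = 19, k = 11, so n − k + 1 = 9.
Given d = 6, check d ≤ 9: YES.
Slack = (n − k + 1) − d = 3.
The code is NOT MDS (slack = 3 > 0).
Description: the claimed parameters are [19, 11, 6]_16; such a code would be non-MDS.


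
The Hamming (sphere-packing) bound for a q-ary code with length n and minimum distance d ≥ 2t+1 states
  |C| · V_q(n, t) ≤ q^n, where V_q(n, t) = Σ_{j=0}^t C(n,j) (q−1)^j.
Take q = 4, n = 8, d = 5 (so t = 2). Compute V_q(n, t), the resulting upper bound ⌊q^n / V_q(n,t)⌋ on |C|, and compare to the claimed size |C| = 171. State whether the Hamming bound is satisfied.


V_q(n, t) = 277, q^n = 65536, Hamming bound = 236, |C| = 171 ≤ bound (satisfied).

Step 1: Compute V_q(n, t) = Σ_{j=0}^2 C(n, j) (q−1)^j.
  j = 0: C(8,0)·(3)^0 = 1·1 = 1.
  j = 1: C(8,1)·(3)^1 = 8·3 = 24.
  j = 2: C(8,2)·(3)^2 = 28·9 = 252.
  V_q(n, t) = 1 + 24 + 252 = 277.
Step 2: q^n = 4^8 = 65536.
Step 3: Hamming bound ⌊q^n / V_q(n,t)⌋ = ⌊65536/277⌋ = 236.
Step 4: Compare |C| = 171 to 236: satisfied.
The claimed |C| lies below the Hamming bound.


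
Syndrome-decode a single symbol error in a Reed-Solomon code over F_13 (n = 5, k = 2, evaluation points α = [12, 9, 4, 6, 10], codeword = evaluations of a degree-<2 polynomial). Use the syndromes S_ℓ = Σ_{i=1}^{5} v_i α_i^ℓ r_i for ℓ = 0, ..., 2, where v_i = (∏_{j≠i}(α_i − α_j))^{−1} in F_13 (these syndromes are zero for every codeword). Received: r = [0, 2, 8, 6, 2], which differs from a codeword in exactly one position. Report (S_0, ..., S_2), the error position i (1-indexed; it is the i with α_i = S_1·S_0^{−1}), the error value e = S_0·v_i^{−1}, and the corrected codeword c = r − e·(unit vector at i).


S = (2, 5, 6), error at position 2, error magnitude e = 12, c = [0, 3, 8, 6, 2].

Step 1: column multipliers v_i = (∏_{j≠i}(α_i − α_j))^{−1} mod 13.
  i = 1 (α = 12): (12−9)(12−4)(12−6)(12−10) = 3·8·6·2 = 288 ≡ 2, so v_1 = 2^{−1} = 7 (mod 13).
  i = 2 (α = 9): (9−12)(9−4)(9−6)(9−10) = (−3)·5·3·(−1) = 45 ≡ 6, so v_2 = 6^{−1} = 11 (mod 13).
  i = 3 (α = 4): (4−12)(4−9)(4−6)(4−10) = (−8)·(−5)·(−2)·(−6) = 480 ≡ 12, so v_3 = 12^{−1} = 12 (mod 13).
  i = 4 (α = 6): (6−12)(6−9)(6−4)(6−10) = (−6)·(−3)·2·(−4) = −144 ≡ 12, so v_4 = 12^{−1} = 12 (mod 13).
  i = 5 (α = 10): (10−12)(10−9)(10−4)(10−6) = (−2)·1·6·4 = −48 ≡ 4, so v_5 = 4^{−1} = 10 (mod 13).
  v = [7, 11, 12, 12, 10].
Step 2: syndromes of r = [0, 2, 8, 6, 2] (all sums mod 13).
  S_0 = Σ v_i r_i = 7·0 + 11·2 + 12·8 + 12·6 + 10·2 = 210 ≡ 2.
  S_1 = Σ v_i α_i r_i = 7·12·0 + 11·9·2 + 12·4·8 + 12·6·6 + 10·10·2 = 1214 ≡ 5.
  α_i^2 mod 13 = [1, 3, 3, 10, 9].
  S_2 = Σ v_i α_i^2 r_i = 7·1·0 + 11·3·2 + 12·3·8 + 12·10·6 + 10·9·2 = 1254 ≡ 6.
  S = (2, 5, 6) ≠ 0, so r is not a codeword (an error is present).
Step 3: locate the error. For a single error e at position i, S_ℓ = v_i·e·α_i^ℓ, so α_err = S_1/S_0.
  S_0^{−1} = 2^{−1} = 7 (mod 13), so α_err = 5·7 = 35 ≡ 9 = α_2. Error position i = 2.
  Consistency check: S_2/S_1 = 6·8 = 48 ≡ 9 = α_err ✓ (single-error assumption holds).
Step 4: error magnitude e = S_0/v_2 = S_0·∏_{j≠2}(α_2 − α_j) = 2·6 = 12 ≡ 12 (mod 13).
Step 5: correct position 2: c_2 = r_2 − e = 2 − 12 ≡ 3 (mod 13). Hence c = [0, 3, 8, 6, 2].
  Check: interpolating c through the α_i gives m(x) = 12 + 12·x (degree < 2) with m(α_i) = c_i for every i, so c is indeed a codeword.


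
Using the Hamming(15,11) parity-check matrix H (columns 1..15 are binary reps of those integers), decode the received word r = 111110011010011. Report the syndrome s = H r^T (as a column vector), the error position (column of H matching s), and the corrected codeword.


s = (1, 0, 1, 0)^T, error position = 10, corrected codeword c = 111110011110011

Compute s = H r^T mod 2 one row at a time:
  s_1 = 1 + 1 + 0 + 1 + 0 + 0 + 1 + 1 = 5 ≡ 1 (mod 2).
  s_2 = 1 + 1 + 0 + 0 + 0 + 0 + 1 + 1 = 4 ≡ 0 (mod 2).
  s_3 = 1 + 1 + 0 + 0 + 0 + 1 + 1 + 1 = 5 ≡ 1 (mod 2).
  s_4 = 1 + 1 + 1 + 0 + 1 + 1 + 0 + 1 = 6 ≡ 0 (mod 2).
s = (1, 0, 1, 0)^T — this equals column 10 of H (binary 1010), so error is at position 10.
Correct: flip bit 10 of r = 111110011010011 to get c = 111110011110011.


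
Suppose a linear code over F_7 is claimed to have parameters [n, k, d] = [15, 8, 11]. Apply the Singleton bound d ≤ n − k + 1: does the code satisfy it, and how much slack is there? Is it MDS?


Singleton RHS = n − k + 1 = 8, slack = -3, bound violated (no such code; not MDS).

Singleton bound: d ≤ n − k + 1.
Here n = 15, k = 8, so n − k + 1 = 8.
Given d = 11, check d ≤ 8: NO.
Slack = (n − k + 1) − d = -3.
The slack is negative: d = 11 exceeds n − k + 1 = 8 by 3, so the Singleton bound is violated and no linear [15, 8, 11]_7 code can exist. In particular it is not MDS (MDS requires d = n − k + 1 exactly).
Description: the claimed parameters are [15, 8, 11]_7; such a code would be impossible (violates the Singleton bound).


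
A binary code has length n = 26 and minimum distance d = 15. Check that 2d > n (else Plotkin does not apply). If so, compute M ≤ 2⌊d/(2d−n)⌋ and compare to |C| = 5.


Plotkin bound M ≤ 6; given |C| = 5 ≤ bound (satisfied).

Check applicability: 2d = 30, n = 26.
2d − n = 4 > 0, so Plotkin applies.
Compute d/(2d−n) = 15/4 ≈ 3.7500.
⌊d/(2d−n)⌋ = 3.
Plotkin bound: M ≤ 2·3 = 6.
Given |C| = 5, check: satisfied.
This |C| is below the Plotkin bound.


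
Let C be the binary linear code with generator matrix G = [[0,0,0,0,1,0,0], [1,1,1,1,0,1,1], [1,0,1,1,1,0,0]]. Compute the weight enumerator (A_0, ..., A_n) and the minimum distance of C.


Weight distribution: A_0 = 1, A_1 = 1, A_3 = 2, A_4 = 2, A_6 = 1, A_7 = 1. Minimum distance d = 1.

Enumerate all 2^3 = 8 messages m ∈ F_2^3.
For each, compute codeword c = mG in F_2^7, then tally its weight.
  m = 000 → c = 0000000, weight = 0.
  m = 100 → c = 0000100, weight = 1.
  m = 010 → c = 1111011, weight = 6.
  m = 110 → c = 1111111, weight = 7.
  m = 001 → c = 1011100, weight = 4.
  m = 101 → c = 1011000, weight = 3.
  m = 011 → c = 0100111, weight = 4.
  m = 111 → c = 0100011, weight = 3.
Tally weights:
  weight 0: 1 codewords.
  weight 1: 1 codewords.
  weight 3: 2 codewords.
  weight 4: 2 codewords.
  weight 6: 1 codewords.
  weight 7: 1 codewords.
Minimum distance d = smallest w > 0 with A_w > 0 = 1.
Sanity: Σ A_w = 8 = 2^3 = 8 ✓.


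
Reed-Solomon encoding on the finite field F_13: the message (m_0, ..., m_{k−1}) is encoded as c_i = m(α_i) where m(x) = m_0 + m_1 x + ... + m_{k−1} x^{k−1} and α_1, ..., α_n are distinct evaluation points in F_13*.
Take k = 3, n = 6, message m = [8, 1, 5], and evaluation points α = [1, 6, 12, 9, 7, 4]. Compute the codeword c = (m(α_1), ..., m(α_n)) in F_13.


c = [1, 12, 12, 6, 0, 1]

Message polynomial: m(x) = 8 + 1·x + 5·x^2 (mod 13).
For each evaluation point α_i, compute m(α_i) mod 13:
  α_1 = 1: Horner steps 5 → 6 → 1, so m(1) = 1.
  α_2 = 6: Horner steps 5 → 5 → 12, so m(6) = 12.
  α_3 = 12: Horner steps 5 → 9 → 12, so m(12) = 12.
  α_4 = 9: Horner steps 5 → 7 → 6, so m(9) = 6.
  α_5 = 7: Horner steps 5 → 10 → 0, so m(7) = 0.
  α_6 = 4: Horner steps 5 → 8 → 1, so m(4) = 1.
Codeword c = [1, 12, 12, 6, 0, 1] ∈ F_13^6.


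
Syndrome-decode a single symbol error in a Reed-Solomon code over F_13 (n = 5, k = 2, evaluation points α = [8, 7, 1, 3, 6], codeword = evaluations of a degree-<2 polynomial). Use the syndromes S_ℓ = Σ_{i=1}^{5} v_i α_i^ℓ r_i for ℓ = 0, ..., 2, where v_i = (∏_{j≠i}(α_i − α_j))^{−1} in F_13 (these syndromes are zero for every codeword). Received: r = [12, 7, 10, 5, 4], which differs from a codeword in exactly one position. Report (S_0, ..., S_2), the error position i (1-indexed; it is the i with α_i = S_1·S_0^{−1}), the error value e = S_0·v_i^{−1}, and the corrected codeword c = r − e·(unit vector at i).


S = (6, 3, 8), error at position 2, error magnitude e = 12, c = [12, 8, 10, 5, 4].

Step 1: column multipliers v_i = (∏_{j≠i}(α_i − α_j))^{−1} mod 13.
  i = 1 (α = 8): (8−7)(8−1)(8−3)(8−6) = 1·7·5·2 = 70 ≡ 5, so v_1 = 5^{−1} = 8 (mod 13).
  i = 2 (α = 7): (7−8)(7−1)(7−3)(7−6) = (−1)·6·4·1 = −24 ≡ 2, so v_2 = 2^{−1} = 7 (mod 13).
  i = 3 (α = 1): (1−8)(1−7)(1−3)(1−6) = (−7)·(−6)·(−2)·(−5) = 420 ≡ 4, so v_3 = 4^{−1} = 10 (mod 13).
  i = 4 (α = 3): (3−8)(3−7)(3−1)(3−6) = (−5)·(−4)·2·(−3) = −120 ≡ 10, so v_4 = 10^{−1} = 4 (mod 13).
  i = 5 (α = 6): (6−8)(6−7)(6−1)(6−3) = (−2)·(−1)·5·3 = 30 ≡ 4, so v_5 = 4^{−1} = 10 (mod 13).
  v = [8, 7, 10, 4, 10].
Step 2: syndromes of r = [12, 7, 10, 5, 4] (all sums mod 13).
  S_0 = Σ v_i r_i = 8·12 + 7·7 + 10·10 + 4·5 + 10·4 = 305 ≡ 6.
  S_1 = Σ v_i α_i r_i = 8·8·12 + 7·7·7 + 10·1·10 + 4·3·5 + 10·6·4 = 1511 ≡ 3.
  α_i^2 mod 13 = [12, 10, 1, 9, 10].
  S_2 = Σ v_i α_i^2 r_i = 8·12·12 + 7·10·7 + 10·1·10 + 4·9·5 + 10·10·4 = 2322 ≡ 8.
  S = (6, 3, 8) ≠ 0, so r is not a codeword (an error is present).
Step 3: locate the error. For a single error e at position i, S_ℓ = v_i·e·α_i^ℓ, so α_err = S_1/S_0.
  S_0^{−1} = 6^{−1} = 11 (mod 13), so α_err = 3·11 = 33 ≡ 7 = α_2. Error position i = 2.
  Consistency check: S_2/S_1 = 8·9 = 72 ≡ 7 = α_err ✓ (single-error assumption holds).
Step 4: error magnitude e = S_0/v_2 = S_0·∏_{j≠2}(α_2 − α_j) = 6·2 = 12 ≡ 12 (mod 13).
Step 5: correct position 2: c_2 = r_2 − e = 7 − 12 ≡ 8 (mod 13). Hence c = [12, 8, 10, 5, 4].
  Check: interpolating c through the α_i gives m(x) = 6 + 4·x (degree < 2) with m(α_i) = c_i for every i, so c is indeed a codeword.


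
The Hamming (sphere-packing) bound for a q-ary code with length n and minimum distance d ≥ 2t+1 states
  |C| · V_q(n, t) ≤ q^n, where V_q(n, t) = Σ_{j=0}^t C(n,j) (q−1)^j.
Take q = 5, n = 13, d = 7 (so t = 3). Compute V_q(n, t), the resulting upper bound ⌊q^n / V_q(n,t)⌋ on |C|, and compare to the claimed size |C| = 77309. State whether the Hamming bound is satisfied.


V_q(n, t) = 19605, q^n = 1220703125, Hamming bound = 62264, |C| = 77309 > bound (violated).

Step 1: Compute V_q(n, t) = Σ_{j=0}^3 C(n, j) (q−1)^j.
  j = 0: C(13,0)·(4)^0 = 1·1 = 1.
  j = 1: C(13,1)·(4)^1 = 13·4 = 52.
  j = 2: C(13,2)·(4)^2 = 78·16 = 1248.
  j = 3: C(13,3)·(4)^3 = 286·64 = 18304.
  V_q(n, t) = 1 + 52 + 1248 + 18304 = 19605.
Step 2: q^n = 5^13 = 1220703125.
Step 3: Hamming bound ⌊q^n / V_q(n,t)⌋ = ⌊1220703125/19605⌋ = 62264.
Step 4: Compare |C| = 77309 to 62264: violated.
The claimed |C| lies above the Hamming bound, so no 5-ary code of length 13 with d ≥ 7 can have 77309 codewords.


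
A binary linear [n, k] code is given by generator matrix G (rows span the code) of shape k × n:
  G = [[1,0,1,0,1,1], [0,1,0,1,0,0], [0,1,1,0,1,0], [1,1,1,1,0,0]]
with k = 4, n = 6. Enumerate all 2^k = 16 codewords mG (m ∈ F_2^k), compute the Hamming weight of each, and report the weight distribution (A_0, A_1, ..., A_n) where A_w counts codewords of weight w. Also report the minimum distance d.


Weight distribution: A_0 = 1, A_2 = 3, A_3 = 8, A_4 = 3, A_6 = 1. Minimum distance d = 2.

Enumerate all 2^4 = 16 messages m ∈ F_2^4.
For each, compute codeword c = mG in F_2^6, then tally its weight.
  m = 0000 → c = 000000, weight = 0.
  m = 1000 → c = 101011, weight = 4.
  m = 0100 → c = 010100, weight = 2.
  m = 1100 → c = 111111, weight = 6.
  m = 0010 → c = 011010, weight = 3.
  m = 1010 → c = 110001, weight = 3.
  m = 0110 → c = 001110, weight = 3.
  m = 1110 → c = 100101, weight = 3.
  m = 0001 → c = 111100, weight = 4.
  m = 1001 → c = 010111, weight = 4.
  m = 0101 → c = 101000, weight = 2.
  m = 1101 → c = 000011, weight = 2.
  m = 0011 → c = 100110, weight = 3.
  m = 1011 → c = 001101, weight = 3.
  m = 0111 → c = 110010, weight = 3.
  m = 1111 → c = 011001, weight = 3.
Tally weights:
  weight 0: 1 codewords.
  weight 2: 3 codewords.
  weight 3: 8 codewords.
  weight 4: 3 codewords.
  weight 6: 1 codewords.
Minimum distance d = smallest w > 0 with A_w > 0 = 2.
Sanity: Σ A_w = 16 = 2^4 = 16 ✓.


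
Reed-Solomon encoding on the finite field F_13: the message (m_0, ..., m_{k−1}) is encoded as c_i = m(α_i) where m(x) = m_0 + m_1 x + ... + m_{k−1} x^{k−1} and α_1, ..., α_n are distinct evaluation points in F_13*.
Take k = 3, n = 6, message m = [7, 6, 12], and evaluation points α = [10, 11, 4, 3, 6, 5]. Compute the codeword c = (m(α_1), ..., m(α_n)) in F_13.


c = [6, 4, 2, 3, 7, 12]

Message polynomial: m(x) = 7 + 6·x + 12·x^2 (mod 13).
For each evaluation point α_i, compute m(α_i) mod 13:
  α_1 = 10: Horner steps 12 → 9 → 6, so m(10) = 6.
  α_2 = 11: Horner steps 12 → 8 → 4, so m(11) = 4.
  α_3 = 4: Horner steps 12 → 2 → 2, so m(4) = 2.
  α_4 = 3: Horner steps 12 → 3 → 3, so m(3) = 3.
  α_5 = 6: Horner steps 12 → 0 → 7, so m(6) = 7.
  α_6 = 5: Horner steps 12 → 1 → 12, so m(5) = 12.
Codeword c = [6, 4, 2, 3, 7, 12] ∈ F_13^6.


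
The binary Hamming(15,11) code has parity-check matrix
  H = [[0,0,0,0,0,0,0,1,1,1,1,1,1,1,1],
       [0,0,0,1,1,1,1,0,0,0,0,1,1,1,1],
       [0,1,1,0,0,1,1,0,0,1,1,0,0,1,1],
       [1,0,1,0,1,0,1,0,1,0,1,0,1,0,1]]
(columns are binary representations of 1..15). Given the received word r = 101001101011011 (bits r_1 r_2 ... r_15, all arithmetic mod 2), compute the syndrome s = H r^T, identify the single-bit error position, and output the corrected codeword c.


s = (1, 1, 0, 0)^T, error position = 12, corrected codeword c = 101001101010011

Compute s = H r^T mod 2 one row at a time:
  s_1 = 0 + 1 + 0 + 1 + 1 + 0 + 1 + 1 = 5 ≡ 1 (mod 2).
  s_2 = 0 + 0 + 1 + 1 + 1 + 0 + 1 + 1 = 5 ≡ 1 (mod 2).
  s_3 = 0 + 1 + 1 + 1 + 0 + 1 + 1 + 1 = 6 ≡ 0 (mod 2).
  s_4 = 1 + 1 + 0 + 1 + 1 + 1 + 0 + 1 = 6 ≡ 0 (mod 2).
s = (1, 1, 0, 0)^T — this equals column 12 of H (binary 1100), so error is at position 12.
Correct: flip bit 12 of r = 101001101011011 to get c = 101001101010011.
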